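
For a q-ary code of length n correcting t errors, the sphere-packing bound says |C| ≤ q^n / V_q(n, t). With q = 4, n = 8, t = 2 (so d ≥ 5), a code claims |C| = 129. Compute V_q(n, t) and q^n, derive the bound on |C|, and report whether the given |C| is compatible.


V_q(n, t) = 277, q^n = 65536, Hamming bound = 236, |C| = 129 ≤ bound (satisfied).

Step 1: Compute V_q(n, t) = Σ_{j=0}^2 C(n, j) (q−1)^j.
  j = 0: C(8,0)·(3)^0 = 1·1 = 1.
  j = 1: C(8,1)·(3)^1 = 8·3 = 24.
  j = 2: C(8,2)·(3)^2 = 28·9 = 252.
  V_q(n, t) = 1 + 24 + 252 = 277.
Step 2: q^n = 4^8 = 65536.
Step 3: Hamming bound ⌊q^n / V_q(n,t)⌋ = ⌊65536/277⌋ = 236.
Step 4: Compare |C| = 129 to 236: satisfied.
The claimed |C| lies below the Hamming bound.


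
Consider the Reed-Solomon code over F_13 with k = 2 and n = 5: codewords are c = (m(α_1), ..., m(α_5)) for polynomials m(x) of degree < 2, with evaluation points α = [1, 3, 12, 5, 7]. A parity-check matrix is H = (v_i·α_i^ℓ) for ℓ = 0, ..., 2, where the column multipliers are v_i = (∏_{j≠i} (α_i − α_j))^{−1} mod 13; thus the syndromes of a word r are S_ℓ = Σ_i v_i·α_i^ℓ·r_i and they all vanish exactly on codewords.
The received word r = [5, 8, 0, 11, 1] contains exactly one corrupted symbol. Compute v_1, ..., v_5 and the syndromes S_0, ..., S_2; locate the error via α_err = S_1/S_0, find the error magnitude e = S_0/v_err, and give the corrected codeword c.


S = (9, 4, 9), error at position 3, error magnitude e = 11, c = [5, 8, 2, 11, 1].

Step 1: column multipliers v_i = (∏_{j≠i}(α_i − α_j))^{−1} mod 13.
  i = 1 (α = 1): (1−3)(1−12)(1−5)(1−7) = (−2)·(−11)·(−4)·(−6) = 528 ≡ 8, so v_1 = 8^{−1} = 5 (mod 13).
  i = 2 (α = 3): (3−1)(3−12)(3−5)(3−7) = 2·(−9)·(−2)·(−4) = −144 ≡ 12, so v_2 = 12^{−1} = 12 (mod 13).
  i = 3 (α = 12): (12−1)(12−3)(12−5)(12−7) = 11·9·7·5 = 3465 ≡ 7, so v_3 = 7^{−1} = 2 (mod 13).
  i = 4 (α = 5): (5−1)(5−3)(5−12)(5−7) = 4·2·(−7)·(−2) = 112 ≡ 8, so v_4 = 8^{−1} = 5 (mod 13).
  i = 5 (α = 7): (7−1)(7−3)(7−12)(7−5) = 6·4·(−5)·2 = −240 ≡ 7, so v_5 = 7^{−1} = 2 (mod 13).
  v = [5, 12, 2, 5, 2].
Step 2: syndromes of r = [5, 8, 0, 11, 1] (all sums mod 13).
  S_0 = Σ v_i r_i = 5·5 + 12·8 + 2·0 + 5·11 + 2·1 = 178 ≡ 9.
  S_1 = Σ v_i α_i r_i = 5·1·5 + 12·3·8 + 2·12·0 + 5·5·11 + 2·7·1 = 602 ≡ 4.
  α_i^2 mod 13 = [1, 9, 1, 12, 10].
  S_2 = Σ v_i α_i^2 r_i = 5·1·5 + 12·9·8 + 2·1·0 + 5·12·11 + 2·10·1 = 1569 ≡ 9.
  S = (9, 4, 9) ≠ 0, so r is not a codeword (an error is present).
Step 3: locate the error. For a single error e at position i, S_ℓ = v_i·e·α_i^ℓ, so α_err = S_1/S_0.
  S_0^{−1} = 9^{−1} = 3 (mod 13), so α_err = 4·3 = 12 ≡ 12 = α_3. Error position i = 3.
  Consistency check: S_2/S_1 = 9·10 = 90 ≡ 12 = α_err ✓ (single-error assumption holds).
Step 4: error magnitude e = S_0/v_3 = S_0·∏_{j≠3}(α_3 − α_j) = 9·7 = 63 ≡ 11 (mod 13).
Step 5: correct position 3: c_3 = r_3 − e = 0 − 11 ≡ 2 (mod 13). Hence c = [5, 8, 2, 11, 1].
  Check: interpolating c through the α_i gives m(x) = 10 + 8·x (degree < 2) with m(α_i) = c_i for every i, so c is indeed a codeword.


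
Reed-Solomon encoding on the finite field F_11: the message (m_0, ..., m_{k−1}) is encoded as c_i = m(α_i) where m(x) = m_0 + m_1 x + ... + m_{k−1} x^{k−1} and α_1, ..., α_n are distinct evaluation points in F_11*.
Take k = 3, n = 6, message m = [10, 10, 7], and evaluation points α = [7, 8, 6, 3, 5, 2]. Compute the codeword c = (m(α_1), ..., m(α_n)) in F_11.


c = [5, 10, 3, 4, 4, 3]

Message polynomial: m(x) = 10 + 10·x + 7·x^2 (mod 11).
For each evaluation point α_i, compute m(α_i) mod 11:
  α_1 = 7: Horner steps 7 → 4 → 5, so m(7) = 5.
  α_2 = 8: Horner steps 7 → 0 → 10, so m(8) = 10.
  α_3 = 6: Horner steps 7 → 8 → 3, so m(6) = 3.
  α_4 = 3: Horner steps 7 → 9 → 4, so m(3) = 4.
  α_5 = 5: Horner steps 7 → 1 → 4, so m(5) = 4.
  α_6 = 2: Horner steps 7 → 2 → 3, so m(2) = 3.
Codeword c = [5, 10, 3, 4, 4, 3] ∈ F_11^6.


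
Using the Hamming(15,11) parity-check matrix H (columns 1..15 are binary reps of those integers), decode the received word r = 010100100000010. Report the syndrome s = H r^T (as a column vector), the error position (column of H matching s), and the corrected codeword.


s = (1, 1, 1, 1)^T, error position = 15, corrected codeword c = 010100100000011

Compute s = H r^T mod 2 one row at a time:
  s_1 = 0 + 0 + 0 + 0 + 0 + 0 + 1 + 0 = 1 ≡ 1 (mod 2).
  s_2 = 1 + 0 + 0 + 1 + 0 + 0 + 1 + 0 = 3 ≡ 1 (mod 2).
  s_3 = 1 + 0 + 0 + 1 + 0 + 0 + 1 + 0 = 3 ≡ 1 (mod 2).
  s_4 = 0 + 0 + 0 + 1 + 0 + 0 + 0 + 0 = 1 ≡ 1 (mod 2).
s = (1, 1, 1, 1)^T — this equals column 15 of H (binary 1111), so error is at position 15.
Correct: flip bit 15 of r = 010100100000010 to get c = 010100100000011.


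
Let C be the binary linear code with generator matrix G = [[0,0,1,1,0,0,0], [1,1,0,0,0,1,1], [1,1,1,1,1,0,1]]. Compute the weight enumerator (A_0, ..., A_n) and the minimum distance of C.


Weight distribution: A_0 = 1, A_2 = 2, A_4 = 3, A_6 = 2. Minimum distance d = 2.

Enumerate all 2^3 = 8 messages m ∈ F_2^3.
For each, compute codeword c = mG in F_2^7, then tally its weight.
  m = 000 → c = 0000000, weight = 0.
  m = 100 → c = 0011000, weight = 2.
  m = 010 → c = 1100011, weight = 4.
  m = 110 → c = 1111011, weight = 6.
  m = 001 → c = 1111101, weight = 6.
  m = 101 → c = 1100101, weight = 4.
  m = 011 → c = 0011110, weight = 4.
  m = 111 → c = 0000110, weight = 2.
Tally weights:
  weight 0: 1 codewords.
  weight 2: 2 codewords.
  weight 4: 3 codewords.
  weight 6: 2 codewords.
Minimum distance d = smallest w > 0 with A_w > 0 = 2.
Sanity: Σ A_w = 8 = 2^3 = 8 ✓.


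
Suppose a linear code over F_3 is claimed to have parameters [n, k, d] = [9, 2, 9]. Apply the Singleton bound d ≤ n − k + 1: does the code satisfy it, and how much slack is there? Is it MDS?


Singleton RHS = n − k + 1 = 8, slack = -1, bound violated (no such code; not MDS).

Singleton bound: d ≤ n − k + 1.
Here n = 9, k = 2, so n − k + 1 = 8.
Given d = 9, check d ≤ 8: NO.
Slack = (n − k + 1) − d = -1.
The slack is negative: d = 9 exceeds n − k + 1 = 8 by 1, so the Singleton bound is violated and no linear [9, 2, 9]_3 code can exist. In particular it is not MDS (MDS requires d = n − k + 1 exactly).
Description: the claimed parameters are [9, 2, 9]_3; such a code would be impossible (violates the Singleton bound).


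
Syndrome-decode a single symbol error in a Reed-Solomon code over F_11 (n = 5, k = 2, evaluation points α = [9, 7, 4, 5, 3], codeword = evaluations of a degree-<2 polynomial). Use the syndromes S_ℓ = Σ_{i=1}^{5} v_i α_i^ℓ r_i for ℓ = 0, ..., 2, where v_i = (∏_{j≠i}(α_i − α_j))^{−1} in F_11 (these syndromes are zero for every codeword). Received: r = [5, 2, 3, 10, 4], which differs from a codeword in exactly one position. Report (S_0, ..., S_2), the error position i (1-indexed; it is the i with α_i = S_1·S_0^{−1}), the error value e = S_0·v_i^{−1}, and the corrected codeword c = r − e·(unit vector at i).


S = (2, 6, 7), error at position 5, error magnitude e = 8, c = [5, 2, 3, 10, 7].

Step 1: column multipliers v_i = (∏_{j≠i}(α_i − α_j))^{−1} mod 11.
  i = 1 (α = 9): (9−7)(9−4)(9−5)(9−3) = 2·5·4·6 = 240 ≡ 9, so v_1 = 9^{−1} = 5 (mod 11).
  i = 2 (α = 7): (7−9)(7−4)(7−5)(7−3) = (−2)·3·2·4 = −48 ≡ 7, so v_2 = 7^{−1} = 8 (mod 11).
  i = 3 (α = 4): (4−9)(4−7)(4−5)(4−3) = (−5)·(−3)·(−1)·1 = −15 ≡ 7, so v_3 = 7^{−1} = 8 (mod 11).
  i = 4 (α = 5): (5−9)(5−7)(5−4)(5−3) = (−4)·(−2)·1·2 = 16 ≡ 5, so v_4 = 5^{−1} = 9 (mod 11).
  i = 5 (α = 3): (3−9)(3−7)(3−4)(3−5) = (−6)·(−4)·(−1)·(−2) = 48 ≡ 4, so v_5 = 4^{−1} = 3 (mod 11).
  v = [5, 8, 8, 9, 3].
Step 2: syndromes of r = [5, 2, 3, 10, 4] (all sums mod 11).
  S_0 = Σ v_i r_i = 5·5 + 8·2 + 8·3 + 9·10 + 3·4 = 167 ≡ 2.
  S_1 = Σ v_i α_i r_i = 5·9·5 + 8·7·2 + 8·4·3 + 9·5·10 + 3·3·4 = 919 ≡ 6.
  α_i^2 mod 11 = [4, 5, 5, 3, 9].
  S_2 = Σ v_i α_i^2 r_i = 5·4·5 + 8·5·2 + 8·5·3 + 9·3·10 + 3·9·4 = 678 ≡ 7.
  S = (2, 6, 7) ≠ 0, so r is not a codeword (an error is present).
Step 3: locate the error. For a single error e at position i, S_ℓ = v_i·e·α_i^ℓ, so α_err = S_1/S_0.
  S_0^{−1} = 2^{−1} = 6 (mod 11), so α_err = 6·6 = 36 ≡ 3 = α_5. Error position i = 5.
  Consistency check: S_2/S_1 = 7·2 = 14 ≡ 3 = α_err ✓ (single-error assumption holds).
Step 4: error magnitude e = S_0/v_5 = S_0·∏_{j≠5}(α_5 − α_j) = 2·4 = 8 ≡ 8 (mod 11).
Step 5: correct position 5: c_5 = r_5 − e = 4 − 8 ≡ 7 (mod 11). Hence c = [5, 2, 3, 10, 7].
  Check: interpolating c through the α_i gives m(x) = 8 + 7·x (degree < 2) with m(α_i) = c_i for every i, so c is indeed a codeword.


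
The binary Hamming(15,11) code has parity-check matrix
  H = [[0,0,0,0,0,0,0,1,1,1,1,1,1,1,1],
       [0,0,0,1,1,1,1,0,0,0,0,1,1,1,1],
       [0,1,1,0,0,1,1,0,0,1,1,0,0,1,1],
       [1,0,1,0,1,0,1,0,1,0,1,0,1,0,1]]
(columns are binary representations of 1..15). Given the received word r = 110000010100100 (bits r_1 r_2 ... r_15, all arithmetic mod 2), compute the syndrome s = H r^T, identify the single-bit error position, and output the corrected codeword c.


s = (1, 1, 0, 0)^T, error position = 12, corrected codeword c = 110000010101100

Compute s = H r^T mod 2 one row at a time:
  s_1 = 1 + 0 + 1 + 0 + 0 + 1 + 0 + 0 = 3 ≡ 1 (mod 2).
  s_2 = 0 + 0 + 0 + 0 + 0 + 1 + 0 + 0 = 1 ≡ 1 (mod 2).
  s_3 = 1 + 0 + 0 + 0 + 1 + 0 + 0 + 0 = 2 ≡ 0 (mod 2).
  s_4 = 1 + 0 + 0 + 0 + 0 + 0 + 1 + 0 = 2 ≡ 0 (mod 2).
s = (1, 1, 0, 0)^T — this equals column 12 of H (binary 1100), so error is at position 12.
Correct: flip bit 12 of r = 110000010100100 to get c = 110000010101100.


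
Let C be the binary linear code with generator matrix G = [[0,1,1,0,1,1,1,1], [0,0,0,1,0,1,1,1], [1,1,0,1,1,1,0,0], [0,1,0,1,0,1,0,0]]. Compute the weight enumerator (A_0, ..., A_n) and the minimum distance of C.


Weight distribution: A_0 = 1, A_2 = 1, A_3 = 4, A_4 = 3, A_5 = 4, A_6 = 3. Minimum distance d = 2.

Enumerate all 2^4 = 16 messages m ∈ F_2^4.
For each, compute codeword c = mG in F_2^8, then tally its weight.
  m = 0000 → c = 00000000, weight = 0.
  m = 1000 → c = 01101111, weight = 6.
  m = 0100 → c = 00010111, weight = 4.
  m = 1100 → c = 01111000, weight = 4.
  m = 0010 → c = 11011100, weight = 5.
  m = 1010 → c = 10110011, weight = 5.
  m = 0110 → c = 11001011, weight = 5.
  m = 1110 → c = 10100100, weight = 3.
  m = 0001 → c = 01010100, weight = 3.
  m = 1001 → c = 00111011, weight = 5.
  m = 0101 → c = 01000011, weight = 3.
  m = 1101 → c = 00101100, weight = 3.
  m = 0011 → c = 10001000, weight = 2.
  m = 1011 → c = 11100111, weight = 6.
  m = 0111 → c = 10011111, weight = 6.
  m = 1111 → c = 11110000, weight = 4.
Tally weights:
  weight 0: 1 codewords.
  weight 2: 1 codewords.
  weight 3: 4 codewords.
  weight 4: 3 codewords.
  weight 5: 4 codewords.
  weight 6: 3 codewords.
Minimum distance d = smallest w > 0 with A_w > 0 = 2.
Sanity: Σ A_w = 16 = 2^4 = 16 ✓.


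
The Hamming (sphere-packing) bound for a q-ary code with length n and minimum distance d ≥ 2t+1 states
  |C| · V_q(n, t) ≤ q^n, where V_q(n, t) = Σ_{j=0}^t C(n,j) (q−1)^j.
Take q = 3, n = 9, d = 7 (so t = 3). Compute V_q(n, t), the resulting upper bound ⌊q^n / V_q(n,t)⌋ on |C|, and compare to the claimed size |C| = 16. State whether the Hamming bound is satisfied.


V_q(n, t) = 835, q^n = 19683, Hamming bound = 23, |C| = 16 ≤ bound (satisfied).

Step 1: Compute V_q(n, t) = Σ_{j=0}^3 C(n, j) (q−1)^j.
  j = 0: C(9,0)·(2)^0 = 1·1 = 1.
  j = 1: C(9,1)·(2)^1 = 9·2 = 18.
  j = 2: C(9,2)·(2)^2 = 36·4 = 144.
  j = 3: C(9,3)·(2)^3 = 84·8 = 672.
  V_q(n, t) = 1 + 18 + 144 + 672 = 835.
Step 2: q^n = 3^9 = 19683.
Step 3: Hamming bound ⌊q^n / V_q(n,t)⌋ = ⌊19683/835⌋ = 23.
Step 4: Compare |C| = 16 to 23: satisfied.
The claimed |C| lies below the Hamming bound.


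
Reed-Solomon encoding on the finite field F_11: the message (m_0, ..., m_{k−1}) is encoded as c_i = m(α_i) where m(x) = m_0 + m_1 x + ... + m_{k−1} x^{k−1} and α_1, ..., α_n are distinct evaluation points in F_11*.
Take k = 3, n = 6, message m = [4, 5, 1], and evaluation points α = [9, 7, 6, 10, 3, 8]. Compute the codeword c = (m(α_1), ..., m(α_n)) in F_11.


c = [9, 0, 4, 0, 6, 9]

Message polynomial: m(x) = 4 + 5·x + 1·x^2 (mod 11).
For each evaluation point α_i, compute m(α_i) mod 11:
  α_1 = 9: Horner steps 1 → 3 → 9, so m(9) = 9.
  α_2 = 7: Horner steps 1 → 1 → 0, so m(7) = 0.
  α_3 = 6: Horner steps 1 → 0 → 4, so m(6) = 4.
  α_4 = 10: Horner steps 1 → 4 → 0, so m(10) = 0.
  α_5 = 3: Horner steps 1 → 8 → 6, so m(3) = 6.
  α_6 = 8: Horner steps 1 → 2 → 9, so m(8) = 9.
Codeword c = [9, 0, 4, 0, 6, 9] ∈ F_11^6.


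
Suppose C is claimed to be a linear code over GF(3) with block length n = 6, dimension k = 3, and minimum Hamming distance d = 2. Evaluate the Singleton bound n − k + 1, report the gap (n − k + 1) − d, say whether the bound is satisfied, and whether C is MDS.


Singleton RHS = n − k + 1 = 4, slack = 2, bound satisfied, not MDS.

Singleton bound: d ≤ n − k + 1.
Here n = 6, k = 3, so n − k + 1 = 4.
Given d = 2, check d ≤ 4: YES.
Slack = (n − k + 1) − d = 2.
The code is NOT MDS (slack = 2 > 0).
Description: the claimed parameters are [6, 3, 2]_3; such a code would be non-MDS.


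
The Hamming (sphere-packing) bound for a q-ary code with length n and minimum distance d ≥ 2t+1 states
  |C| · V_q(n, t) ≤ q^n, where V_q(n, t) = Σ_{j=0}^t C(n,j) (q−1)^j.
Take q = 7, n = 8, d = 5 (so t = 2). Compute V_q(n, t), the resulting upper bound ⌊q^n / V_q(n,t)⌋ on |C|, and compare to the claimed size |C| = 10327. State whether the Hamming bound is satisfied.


V_q(n, t) = 1057, q^n = 5764801, Hamming bound = 5453, |C| = 10327 > bound (violated).

Step 1: Compute V_q(n, t) = Σ_{j=0}^2 C(n, j) (q−1)^j.
  j = 0: C(8,0)·(6)^0 = 1·1 = 1.
  j = 1: C(8,1)·(6)^1 = 8·6 = 48.
  j = 2: C(8,2)·(6)^2 = 28·36 = 1008.
  V_q(n, t) = 1 + 48 + 1008 = 1057.
Step 2: q^n = 7^8 = 5764801.
Step 3: Hamming bound ⌊q^n / V_q(n,t)⌋ = ⌊5764801/1057⌋ = 5453.
Step 4: Compare |C| = 10327 to 5453: violated.
The claimed |C| lies above the Hamming bound, so no 7-ary code of length 8 with d ≥ 5 can have 10327 codewords.


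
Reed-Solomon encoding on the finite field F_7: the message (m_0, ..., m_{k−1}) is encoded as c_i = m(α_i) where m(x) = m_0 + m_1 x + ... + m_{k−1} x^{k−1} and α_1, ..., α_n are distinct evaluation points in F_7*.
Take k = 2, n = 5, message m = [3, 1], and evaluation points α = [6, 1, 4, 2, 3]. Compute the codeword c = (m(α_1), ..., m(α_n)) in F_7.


c = [2, 4, 0, 5, 6]

Message polynomial: m(x) = 3 + 1·x (mod 7).
For each evaluation point α_i, compute m(α_i) mod 7:
  α_1 = 6: Horner steps 1 → 2, so m(6) = 2.
  α_2 = 1: Horner steps 1 → 4, so m(1) = 4.
  α_3 = 4: Horner steps 1 → 0, so m(4) = 0.
  α_4 = 2: Horner steps 1 → 5, so m(2) = 5.
  α_5 = 3: Horner steps 1 → 6, so m(3) = 6.
Codeword c = [2, 4, 0, 5, 6] ∈ F_7^5.


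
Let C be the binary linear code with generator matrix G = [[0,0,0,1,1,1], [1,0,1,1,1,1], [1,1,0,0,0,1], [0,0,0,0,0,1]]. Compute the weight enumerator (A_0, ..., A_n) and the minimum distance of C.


Weight distribution: A_0 = 1, A_1 = 1, A_2 = 4, A_3 = 4, A_4 = 3, A_5 = 3. Minimum distance d = 1.

Enumerate all 2^4 = 16 messages m ∈ F_2^4.
For each, compute codeword c = mG in F_2^6, then tally its weight.
  m = 0000 → c = 000000, weight = 0.
  m = 1000 → c = 000111, weight = 3.
  m = 0100 → c = 101111, weight = 5.
  m = 1100 → c = 101000, weight = 2.
  m = 0010 → c = 110001, weight = 3.
  m = 1010 → c = 110110, weight = 4.
  m = 0110 → c = 011110, weight = 4.
  m = 1110 → c = 011001, weight = 3.
  m = 0001 → c = 000001, weight = 1.
  m = 1001 → c = 000110, weight = 2.
  m = 0101 → c = 101110, weight = 4.
  m = 1101 → c = 101001, weight = 3.
  m = 0011 → c = 110000, weight = 2.
  m = 1011 → c = 110111, weight = 5.
  m = 0111 → c = 011111, weight = 5.
  m = 1111 → c = 011000, weight = 2.
Tally weights:
  weight 0: 1 codewords.
  weight 1: 1 codewords.
  weight 2: 4 codewords.
  weight 3: 4 codewords.
  weight 4: 3 codewords.
  weight 5: 3 codewords.
Minimum distance d = smallest w > 0 with A_w > 0 = 1.
Sanity: Σ A_w = 16 = 2^4 = 16 ✓.


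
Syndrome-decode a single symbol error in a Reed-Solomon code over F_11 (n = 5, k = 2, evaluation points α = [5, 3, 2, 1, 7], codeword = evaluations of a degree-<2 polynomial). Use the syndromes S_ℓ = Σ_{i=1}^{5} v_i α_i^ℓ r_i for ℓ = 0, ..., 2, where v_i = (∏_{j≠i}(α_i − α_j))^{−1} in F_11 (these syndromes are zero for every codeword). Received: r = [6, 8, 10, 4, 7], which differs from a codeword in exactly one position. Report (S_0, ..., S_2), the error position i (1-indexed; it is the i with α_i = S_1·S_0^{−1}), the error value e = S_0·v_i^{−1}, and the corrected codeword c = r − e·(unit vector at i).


S = (5, 4, 1), error at position 2, error magnitude e = 3, c = [6, 5, 10, 4, 7].

Step 1: column multipliers v_i = (∏_{j≠i}(α_i − α_j))^{−1} mod 11.
  i = 1 (α = 5): (5−3)(5−2)(5−1)(5−7) = 2·3·4·(−2) = −48 ≡ 7, so v_1 = 7^{−1} = 8 (mod 11).
  i = 2 (α = 3): (3−5)(3−2)(3−1)(3−7) = (−2)·1·2·(−4) = 16 ≡ 5, so v_2 = 5^{−1} = 9 (mod 11).
  i = 3 (α = 2): (2−5)(2−3)(2−1)(2−7) = (−3)·(−1)·1·(−5) = −15 ≡ 7, so v_3 = 7^{−1} = 8 (mod 11).
  i = 4 (α = 1): (1−5)(1−3)(1−2)(1−7) = (−4)·(−2)·(−1)·(−6) = 48 ≡ 4, so v_4 = 4^{−1} = 3 (mod 11).
  i = 5 (α = 7): (7−5)(7−3)(7−2)(7−1) = 2·4·5·6 = 240 ≡ 9, so v_5 = 9^{−1} = 5 (mod 11).
  v = [8, 9, 8, 3, 5].
Step 2: syndromes of r = [6, 8, 10, 4, 7] (all sums mod 11).
  S_0 = Σ v_i r_i = 8·6 + 9·8 + 8·10 + 3·4 + 5·7 = 247 ≡ 5.
  S_1 = Σ v_i α_i r_i = 8·5·6 + 9·3·8 + 8·2·10 + 3·1·4 + 5·7·7 = 873 ≡ 4.
  α_i^2 mod 11 = [3, 9, 4, 1, 5].
  S_2 = Σ v_i α_i^2 r_i = 8·3·6 + 9·9·8 + 8·4·10 + 3·1·4 + 5·5·7 = 1299 ≡ 1.
  S = (5, 4, 1) ≠ 0, so r is not a codeword (an error is present).
Step 3: locate the error. For a single error e at position i, S_ℓ = v_i·e·α_i^ℓ, so α_err = S_1/S_0.
  S_0^{−1} = 5^{−1} = 9 (mod 11), so α_err = 4·9 = 36 ≡ 3 = α_2. Error position i = 2.
  Consistency check: S_2/S_1 = 1·3 = 3 ≡ 3 = α_err ✓ (single-error assumption holds).
Step 4: error magnitude e = S_0/v_2 = S_0·∏_{j≠2}(α_2 − α_j) = 5·5 = 25 ≡ 3 (mod 11).
Step 5: correct position 2: c_2 = r_2 − e = 8 − 3 ≡ 5 (mod 11). Hence c = [6, 5, 10, 4, 7].
  Check: interpolating c through the α_i gives m(x) = 9 + 6·x (degree < 2) with m(α_i) = c_i for every i, so c is indeed a codeword.


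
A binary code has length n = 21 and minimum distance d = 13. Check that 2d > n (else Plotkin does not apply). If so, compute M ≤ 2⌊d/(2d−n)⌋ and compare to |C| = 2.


Plotkin bound M ≤ 4; given |C| = 2 ≤ bound (satisfied).

Check applicability: 2d = 26, n = 21.
2d − n = 5 > 0, so Plotkin applies.
Compute d/(2d−n) = 13/5 ≈ 2.6000.
⌊d/(2d−n)⌋ = 2.
Plotkin bound: M ≤ 2·2 = 4.
Given |C| = 2, check: satisfied.
This |C| is below the Plotkin bound.


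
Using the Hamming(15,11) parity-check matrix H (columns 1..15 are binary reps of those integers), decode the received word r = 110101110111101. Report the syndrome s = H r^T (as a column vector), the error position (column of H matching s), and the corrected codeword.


s = (0, 0, 0, 1)^T, error position = 1, corrected codeword c = 010101110111101

Compute s = H r^T mod 2 one row at a time:
  s_1 = 1 + 0 + 1 + 1 + 1 + 1 + 0 + 1 = 6 ≡ 0 (mod 2).
  s_2 = 1 + 0 + 1 + 1 + 1 + 1 + 0 + 1 = 6 ≡ 0 (mod 2).
  s_3 = 1 + 0 + 1 + 1 + 1 + 1 + 0 + 1 = 6 ≡ 0 (mod 2).
  s_4 = 1 + 0 + 0 + 1 + 0 + 1 + 1 + 1 = 5 ≡ 1 (mod 2).
s = (0, 0, 0, 1)^T — this equals column 1 of H (binary 0001), so error is at position 1.
Correct: flip bit 1 of r = 110101110111101 to get c = 010101110111101.


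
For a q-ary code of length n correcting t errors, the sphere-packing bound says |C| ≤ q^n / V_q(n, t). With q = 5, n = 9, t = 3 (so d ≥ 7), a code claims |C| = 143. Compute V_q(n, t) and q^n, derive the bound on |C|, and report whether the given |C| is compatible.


V_q(n, t) = 5989, q^n = 1953125, Hamming bound = 326, |C| = 143 ≤ bound (satisfied).

Step 1: Compute V_q(n, t) = Σ_{j=0}^3 C(n, j) (q−1)^j.
  j = 0: C(9,0)·(4)^0 = 1·1 = 1.
  j = 1: C(9,1)·(4)^1 = 9·4 = 36.
  j = 2: C(9,2)·(4)^2 = 36·16 = 576.
  j = 3: C(9,3)·(4)^3 = 84·64 = 5376.
  V_q(n, t) = 1 + 36 + 576 + 5376 = 5989.
Step 2: q^n = 5^9 = 1953125.
Step 3: Hamming bound ⌊q^n / V_q(n,t)⌋ = ⌊1953125/5989⌋ = 326.
Step 4: Compare |C| = 143 to 326: satisfied.
The claimed |C| lies below the Hamming bound.


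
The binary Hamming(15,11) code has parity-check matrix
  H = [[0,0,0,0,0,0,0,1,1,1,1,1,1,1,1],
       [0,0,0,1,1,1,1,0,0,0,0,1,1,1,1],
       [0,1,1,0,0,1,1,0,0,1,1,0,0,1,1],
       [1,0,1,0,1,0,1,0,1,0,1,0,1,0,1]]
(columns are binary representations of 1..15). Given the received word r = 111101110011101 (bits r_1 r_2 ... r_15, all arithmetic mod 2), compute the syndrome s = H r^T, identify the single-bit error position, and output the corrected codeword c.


s = (1, 0, 0, 0)^T, error position = 8, corrected codeword c = 111101100011101

Compute s = H r^T mod 2 one row at a time:
  s_1 = 1 + 0 + 0 + 1 + 1 + 1 + 0 + 1 = 5 ≡ 1 (mod 2).
  s_2 = 1 + 0 + 1 + 1 + 1 + 1 + 0 + 1 = 6 ≡ 0 (mod 2).
  s_3 = 1 + 1 + 1 + 1 + 0 + 1 + 0 + 1 = 6 ≡ 0 (mod 2).
  s_4 = 1 + 1 + 0 + 1 + 0 + 1 + 1 + 1 = 6 ≡ 0 (mod 2).
s = (1, 0, 0, 0)^T — this equals column 8 of H (binary 1000), so error is at position 8.
Correct: flip bit 8 of r = 111101110011101 to get c = 111101100011101.


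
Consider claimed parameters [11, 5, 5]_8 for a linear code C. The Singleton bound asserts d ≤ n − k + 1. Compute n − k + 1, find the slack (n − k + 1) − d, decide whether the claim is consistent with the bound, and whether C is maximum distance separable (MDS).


Singleton RHS = n − k + 1 = 7, slack = 2, bound satisfied, not MDS.

Singleton bound: d ≤ n − k + 1.
Here n = 11, k = 5, so n − k + 1 = 7.
Given d = 5, check d ≤ 7: YES.
Slack = (n − k + 1) − d = 2.
The code is NOT MDS (slack = 2 > 0).
Description: the claimed parameters are [11, 5, 5]_8; such a code would be non-MDS.


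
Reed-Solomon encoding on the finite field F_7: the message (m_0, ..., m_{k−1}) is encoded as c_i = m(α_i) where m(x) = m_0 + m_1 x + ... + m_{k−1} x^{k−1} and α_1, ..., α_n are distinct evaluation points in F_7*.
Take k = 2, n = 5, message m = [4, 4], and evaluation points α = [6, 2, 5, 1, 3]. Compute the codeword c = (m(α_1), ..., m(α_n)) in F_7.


c = [0, 5, 3, 1, 2]

Message polynomial: m(x) = 4 + 4·x (mod 7).
For each evaluation point α_i, compute m(α_i) mod 7:
  α_1 = 6: Horner steps 4 → 0, so m(6) = 0.
  α_2 = 2: Horner steps 4 → 5, so m(2) = 5.
  α_3 = 5: Horner steps 4 → 3, so m(5) = 3.
  α_4 = 1: Horner steps 4 → 1, so m(1) = 1.
  α_5 = 3: Horner steps 4 → 2, so m(3) = 2.
Codeword c = [0, 5, 3, 1, 2] ∈ F_7^5.


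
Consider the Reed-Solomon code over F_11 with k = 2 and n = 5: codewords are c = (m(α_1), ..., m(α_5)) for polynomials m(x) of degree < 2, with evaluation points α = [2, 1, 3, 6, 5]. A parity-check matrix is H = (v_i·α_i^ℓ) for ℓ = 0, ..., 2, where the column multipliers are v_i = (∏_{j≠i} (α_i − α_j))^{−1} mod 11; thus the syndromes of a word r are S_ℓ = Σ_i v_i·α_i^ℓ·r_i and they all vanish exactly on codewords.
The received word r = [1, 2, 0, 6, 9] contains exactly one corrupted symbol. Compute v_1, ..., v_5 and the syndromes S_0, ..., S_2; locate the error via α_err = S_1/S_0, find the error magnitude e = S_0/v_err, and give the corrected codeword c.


S = (4, 2, 1), error at position 4, error magnitude e = 9, c = [1, 2, 0, 8, 9].

Step 1: column multipliers v_i = (∏_{j≠i}(α_i − α_j))^{−1} mod 11.
  i = 1 (α = 2): (2−1)(2−3)(2−6)(2−5) = 1·(−1)·(−4)·(−3) = −12 ≡ 10, so v_1 = 10^{−1} = 10 (mod 11).
  i = 2 (α = 1): (1−2)(1−3)(1−6)(1−5) = (−1)·(−2)·(−5)·(−4) = 40 ≡ 7, so v_2 = 7^{−1} = 8 (mod 11).
  i = 3 (α = 3): (3−2)(3−1)(3−6)(3−5) = 1·2·(−3)·(−2) = 12 ≡ 1, so v_3 = 1^{−1} = 1 (mod 11).
  i = 4 (α = 6): (6−2)(6−1)(6−3)(6−5) = 4·5·3·1 = 60 ≡ 5, so v_4 = 5^{−1} = 9 (mod 11).
  i = 5 (α = 5): (5−2)(5−1)(5−3)(5−6) = 3·4·2·(−1) = −24 ≡ 9, so v_5 = 9^{−1} = 5 (mod 11).
  v = [10, 8, 1, 9, 5].
Step 2: syndromes of r = [1, 2, 0, 6, 9] (all sums mod 11).
  S_0 = Σ v_i r_i = 10·1 + 8·2 + 1·0 + 9·6 + 5·9 = 125 ≡ 4.
  S_1 = Σ v_i α_i r_i = 10·2·1 + 8·1·2 + 1·3·0 + 9·6·6 + 5·5·9 = 585 ≡ 2.
  α_i^2 mod 11 = [4, 1, 9, 3, 3].
  S_2 = Σ v_i α_i^2 r_i = 10·4·1 + 8·1·2 + 1·9·0 + 9·3·6 + 5·3·9 = 353 ≡ 1.
  S = (4, 2, 1) ≠ 0, so r is not a codeword (an error is present).
Step 3: locate the error. For a single error e at position i, S_ℓ = v_i·e·α_i^ℓ, so α_err = S_1/S_0.
  S_0^{−1} = 4^{−1} = 3 (mod 11), so α_err = 2·3 = 6 ≡ 6 = α_4. Error position i = 4.
  Consistency check: S_2/S_1 = 1·6 = 6 ≡ 6 = α_err ✓ (single-error assumption holds).
Step 4: error magnitude e = S_0/v_4 = S_0·∏_{j≠4}(α_4 − α_j) = 4·5 = 20 ≡ 9 (mod 11).
Step 5: correct position 4: c_4 = r_4 − e = 6 − 9 ≡ 8 (mod 11). Hence c = [1, 2, 0, 8, 9].
  Check: interpolating c through the α_i gives m(x) = 3 + 10·x (degree < 2) with m(α_i) = c_i for every i, so c is indeed a codeword.


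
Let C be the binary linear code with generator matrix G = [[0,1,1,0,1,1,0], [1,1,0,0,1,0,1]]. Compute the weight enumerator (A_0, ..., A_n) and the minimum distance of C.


Weight distribution: A_0 = 1, A_4 = 3. Minimum distance d = 4.

Enumerate all 2^2 = 4 messages m ∈ F_2^2.
For each, compute codeword c = mG in F_2^7, then tally its weight.
  m = 00 → c = 0000000, weight = 0.
  m = 10 → c = 0110110, weight = 4.
  m = 01 → c = 1100101, weight = 4.
  m = 11 → c = 1010011, weight = 4.
Tally weights:
  weight 0: 1 codewords.
  weight 4: 3 codewords.
Minimum distance d = smallest w > 0 with A_w > 0 = 4.
Sanity: Σ A_w = 4 = 2^2 = 4 ✓.


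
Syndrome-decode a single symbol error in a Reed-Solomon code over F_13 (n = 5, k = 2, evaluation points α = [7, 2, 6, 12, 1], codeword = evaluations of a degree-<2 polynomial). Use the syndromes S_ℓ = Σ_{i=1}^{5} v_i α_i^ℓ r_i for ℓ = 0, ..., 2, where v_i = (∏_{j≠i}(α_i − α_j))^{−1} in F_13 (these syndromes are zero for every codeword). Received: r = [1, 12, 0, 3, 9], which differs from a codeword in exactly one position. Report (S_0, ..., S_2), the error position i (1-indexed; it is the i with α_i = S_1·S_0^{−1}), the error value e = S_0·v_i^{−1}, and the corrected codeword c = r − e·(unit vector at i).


S = (5, 4, 11), error at position 3, error magnitude e = 2, c = [1, 12, 11, 3, 9].

Step 1: column multipliers v_i = (∏_{j≠i}(α_i − α_j))^{−1} mod 13.
  i = 1 (α = 7): (7−2)(7−6)(7−12)(7−1) = 5·1·(−5)·6 = −150 ≡ 6, so v_1 = 6^{−1} = 11 (mod 13).
  i = 2 (α = 2): (2−7)(2−6)(2−12)(2−1) = (−5)·(−4)·(−10)·1 = −200 ≡ 8, so v_2 = 8^{−1} = 5 (mod 13).
  i = 3 (α = 6): (6−7)(6−2)(6−12)(6−1) = (−1)·4·(−6)·5 = 120 ≡ 3, so v_3 = 3^{−1} = 9 (mod 13).
  i = 4 (α = 12): (12−7)(12−2)(12−6)(12−1) = 5·10·6·11 = 3300 ≡ 11, so v_4 = 11^{−1} = 6 (mod 13).
  i = 5 (α = 1): (1−7)(1−2)(1−6)(1−12) = (−6)·(−1)·(−5)·(−11) = 330 ≡ 5, so v_5 = 5^{−1} = 8 (mod 13).
  v = [11, 5, 9, 6, 8].
Step 2: syndromes of r = [1, 12, 0, 3, 9] (all sums mod 13).
  S_0 = Σ v_i r_i = 11·1 + 5·12 + 9·0 + 6·3 + 8·9 = 161 ≡ 5.
  S_1 = Σ v_i α_i r_i = 11·7·1 + 5·2·12 + 9·6·0 + 6·12·3 + 8·1·9 = 485 ≡ 4.
  α_i^2 mod 13 = [10, 4, 10, 1, 1].
  S_2 = Σ v_i α_i^2 r_i = 11·10·1 + 5·4·12 + 9·10·0 + 6·1·3 + 8·1·9 = 440 ≡ 11.
  S = (5, 4, 11) ≠ 0, so r is not a codeword (an error is present).
Step 3: locate the error. For a single error e at position i, S_ℓ = v_i·e·α_i^ℓ, so α_err = S_1/S_0.
  S_0^{−1} = 5^{−1} = 8 (mod 13), so α_err = 4·8 = 32 ≡ 6 = α_3. Error position i = 3.
  Consistency check: S_2/S_1 = 11·10 = 110 ≡ 6 = α_err ✓ (single-error assumption holds).
Step 4: error magnitude e = S_0/v_3 = S_0·∏_{j≠3}(α_3 − α_j) = 5·3 = 15 ≡ 2 (mod 13).
Step 5: correct position 3: c_3 = r_3 − e = 0 − 2 ≡ 11 (mod 13). Hence c = [1, 12, 11, 3, 9].
  Check: interpolating c through the α_i gives m(x) = 6 + 3·x (degree < 2) with m(α_i) = c_i for every i, so c is indeed a codeword.


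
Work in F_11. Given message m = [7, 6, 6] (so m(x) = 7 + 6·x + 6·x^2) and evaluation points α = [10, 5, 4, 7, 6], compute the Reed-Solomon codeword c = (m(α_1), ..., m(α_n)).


c = [7, 0, 6, 2, 6]

Message polynomial: m(x) = 7 + 6·x + 6·x^2 (mod 11).
For each evaluation point α_i, compute m(α_i) mod 11:
  α_1 = 10: Horner steps 6 → 0 → 7, so m(10) = 7.
  α_2 = 5: Horner steps 6 → 3 → 0, so m(5) = 0.
  α_3 = 4: Horner steps 6 → 8 → 6, so m(4) = 6.
  α_4 = 7: Horner steps 6 → 4 → 2, so m(7) = 2.
  α_5 = 6: Horner steps 6 → 9 → 6, so m(6) = 6.
Codeword c = [7, 0, 6, 2, 6] ∈ F_11^5.


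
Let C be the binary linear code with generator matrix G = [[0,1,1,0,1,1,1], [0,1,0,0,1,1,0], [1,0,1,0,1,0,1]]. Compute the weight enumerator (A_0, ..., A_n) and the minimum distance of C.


Weight distribution: A_0 = 1, A_2 = 2, A_3 = 2, A_4 = 1, A_5 = 2. Minimum distance d = 2.

Enumerate all 2^3 = 8 messages m ∈ F_2^3.
For each, compute codeword c = mG in F_2^7, then tally its weight.
  m = 000 → c = 0000000, weight = 0.
  m = 100 → c = 0110111, weight = 5.
  m = 010 → c = 0100110, weight = 3.
  m = 110 → c = 0010001, weight = 2.
  m = 001 → c = 1010101, weight = 4.
  m = 101 → c = 1100010, weight = 3.
  m = 011 → c = 1110011, weight = 5.
  m = 111 → c = 1000100, weight = 2.
Tally weights:
  weight 0: 1 codewords.
  weight 2: 2 codewords.
  weight 3: 2 codewords.
  weight 4: 1 codewords.
  weight 5: 2 codewords.
Minimum distance d = smallest w > 0 with A_w > 0 = 2.
Sanity: Σ A_w = 8 = 2^3 = 8 ✓.


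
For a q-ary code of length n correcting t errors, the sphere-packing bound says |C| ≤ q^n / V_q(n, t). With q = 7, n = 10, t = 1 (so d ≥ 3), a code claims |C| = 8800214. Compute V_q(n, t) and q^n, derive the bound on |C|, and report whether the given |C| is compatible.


V_q(n, t) = 61, q^n = 282475249, Hamming bound = 4630741, |C| = 8800214 > bound (violated).

Step 1: Compute V_q(n, t) = Σ_{j=0}^1 C(n, j) (q−1)^j.
  j = 0: C(10,0)·(6)^0 = 1·1 = 1.
  j = 1: C(10,1)·(6)^1 = 10·6 = 60.
  V_q(n, t) = 1 + 60 = 61.
Step 2: q^n = 7^10 = 282475249.
Step 3: Hamming bound ⌊q^n / V_q(n,t)⌋ = ⌊282475249/61⌋ = 4630741.
Step 4: Compare |C| = 8800214 to 4630741: violated.
The claimed |C| lies above the Hamming bound, so no 7-ary code of length 10 with d ≥ 3 can have 8800214 codewords.


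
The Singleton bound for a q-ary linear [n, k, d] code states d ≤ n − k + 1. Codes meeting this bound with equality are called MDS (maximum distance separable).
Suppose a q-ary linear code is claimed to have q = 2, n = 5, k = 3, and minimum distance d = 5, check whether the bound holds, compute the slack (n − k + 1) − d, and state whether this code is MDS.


Singleton RHS = n − k + 1 = 3, slack = -2, bound violated (no such code; not MDS).

Singleton bound: d ≤ n − k + 1.
Here n = 5, k = 3, so n − k + 1 = 3.
Given d = 5, check d ≤ 3: NO.
Slack = (n − k + 1) − d = -2.
The slack is negative: d = 5 exceeds n − k + 1 = 3 by 2, so the Singleton bound is violated and no linear [5, 3, 5]_2 code can exist. In particular it is not MDS (MDS requires d = n − k + 1 exactly).
Description: the claimed parameters are [5, 3, 5]_2; such a code would be impossible (violates the Singleton bound).


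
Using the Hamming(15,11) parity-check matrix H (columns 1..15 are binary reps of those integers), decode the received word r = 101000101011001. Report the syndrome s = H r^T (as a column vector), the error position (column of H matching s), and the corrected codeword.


s = (0, 1, 0, 0)^T, error position = 4, corrected codeword c = 101100101011001

Compute s = H r^T mod 2 one row at a time:
  s_1 = 0 + 1 + 0 + 1 + 1 + 0 + 0 + 1 = 4 ≡ 0 (mod 2).
  s_2 = 0 + 0 + 0 + 1 + 1 + 0 + 0 + 1 = 3 ≡ 1 (mod 2).
  s_3 = 0 + 1 + 0 + 1 + 0 + 1 + 0 + 1 = 4 ≡ 0 (mod 2).
  s_4 = 1 + 1 + 0 + 1 + 1 + 1 + 0 + 1 = 6 ≡ 0 (mod 2).
s = (0, 1, 0, 0)^T — this equals column 4 of H (binary 0100), so error is at position 4.
Correct: flip bit 4 of r = 101000101011001 to get c = 101100101011001.


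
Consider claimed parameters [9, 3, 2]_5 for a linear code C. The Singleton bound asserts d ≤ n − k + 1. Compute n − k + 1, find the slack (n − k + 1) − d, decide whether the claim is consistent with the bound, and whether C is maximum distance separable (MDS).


Singleton RHS = n − k + 1 = 7, slack = 5, bound satisfied, not MDS.

Singleton bound: d ≤ n − k + 1.
Here n = 9, k = 3, so n − k + 1 = 7.
Given d = 2, check d ≤ 7: YES.
Slack = (n − k + 1) − d = 5.
The code is NOT MDS (slack = 5 > 0).
Description: the claimed parameters are [9, 3, 2]_5; such a code would be non-MDS.


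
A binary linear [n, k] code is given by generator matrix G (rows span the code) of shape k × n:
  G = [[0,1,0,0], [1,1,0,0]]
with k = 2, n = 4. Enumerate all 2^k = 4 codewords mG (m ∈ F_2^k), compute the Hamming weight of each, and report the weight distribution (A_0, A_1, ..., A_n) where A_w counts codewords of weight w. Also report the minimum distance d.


Weight distribution: A_0 = 1, A_1 = 2, A_2 = 1. Minimum distance d = 1.

Enumerate all 2^2 = 4 messages m ∈ F_2^2.
For each, compute codeword c = mG in F_2^4, then tally its weight.
  m = 00 → c = 0000, weight = 0.
  m = 10 → c = 0100, weight = 1.
  m = 01 → c = 1100, weight = 2.
  m = 11 → c = 1000, weight = 1.
Tally weights:
  weight 0: 1 codewords.
  weight 1: 2 codewords.
  weight 2: 1 codewords.
Minimum distance d = smallest w > 0 with A_w > 0 = 1.
Sanity: Σ A_w = 4 = 2^2 = 4 ✓.


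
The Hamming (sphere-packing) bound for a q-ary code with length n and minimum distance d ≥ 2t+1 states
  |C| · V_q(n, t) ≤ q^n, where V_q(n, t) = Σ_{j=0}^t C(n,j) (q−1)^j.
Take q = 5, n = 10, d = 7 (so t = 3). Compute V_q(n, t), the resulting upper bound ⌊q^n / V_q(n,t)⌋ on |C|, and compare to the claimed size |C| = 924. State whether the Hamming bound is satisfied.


V_q(n, t) = 8441, q^n = 9765625, Hamming bound = 1156, |C| = 924 ≤ bound (satisfied).

Step 1: Compute V_q(n, t) = Σ_{j=0}^3 C(n, j) (q−1)^j.
  j = 0: C(10,0)·(4)^0 = 1·1 = 1.
  j = 1: C(10,1)·(4)^1 = 10·4 = 40.
  j = 2: C(10,2)·(4)^2 = 45·16 = 720.
  j = 3: C(10,3)·(4)^3 = 120·64 = 7680.
  V_q(n, t) = 1 + 40 + 720 + 7680 = 8441.
Step 2: q^n = 5^10 = 9765625.
Step 3: Hamming bound ⌊q^n / V_q(n,t)⌋ = ⌊9765625/8441⌋ = 1156.
Step 4: Compare |C| = 924 to 1156: satisfied.
The claimed |C| lies below the Hamming bound.


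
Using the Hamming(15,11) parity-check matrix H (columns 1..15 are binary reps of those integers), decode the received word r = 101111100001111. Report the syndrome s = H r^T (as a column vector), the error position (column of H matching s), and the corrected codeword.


s = (0, 0, 1, 0)^T, error position = 2, corrected codeword c = 111111100001111

Compute s = H r^T mod 2 one row at a time:
  s_1 = 0 + 0 + 0 + 0 + 1 + 1 + 1 + 1 = 4 ≡ 0 (mod 2).
  s_2 = 1 + 1 + 1 + 1 + 1 + 1 + 1 + 1 = 8 ≡ 0 (mod 2).
  s_3 = 0 + 1 + 1 + 1 + 0 + 0 + 1 + 1 = 5 ≡ 1 (mod 2).
  s_4 = 1 + 1 + 1 + 1 + 0 + 0 + 1 + 1 = 6 ≡ 0 (mod 2).
s = (0, 0, 1, 0)^T — this equals column 2 of H (binary 0010), so error is at position 2.
Correct: flip bit 2 of r = 101111100001111 to get c = 111111100001111.


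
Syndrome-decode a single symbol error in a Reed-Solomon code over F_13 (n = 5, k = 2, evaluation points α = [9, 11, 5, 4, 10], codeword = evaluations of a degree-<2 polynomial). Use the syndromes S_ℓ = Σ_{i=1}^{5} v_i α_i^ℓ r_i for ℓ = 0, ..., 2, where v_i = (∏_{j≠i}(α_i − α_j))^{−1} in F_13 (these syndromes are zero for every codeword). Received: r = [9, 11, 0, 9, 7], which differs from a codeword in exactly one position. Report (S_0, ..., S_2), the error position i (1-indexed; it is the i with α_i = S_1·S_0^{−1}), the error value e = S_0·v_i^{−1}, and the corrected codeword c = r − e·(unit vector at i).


S = (6, 2, 5), error at position 1, error magnitude e = 6, c = [3, 11, 0, 9, 7].

Step 1: column multipliers v_i = (∏_{j≠i}(α_i − α_j))^{−1} mod 13.
  i = 1 (α = 9): (9−11)(9−5)(9−4)(9−10) = (−2)·4·5·(−1) = 40 ≡ 1, so v_1 = 1^{−1} = 1 (mod 13).
  i = 2 (α = 11): (11−9)(11−5)(11−4)(11−10) = 2·6·7·1 = 84 ≡ 6, so v_2 = 6^{−1} = 11 (mod 13).
  i = 3 (α = 5): (5−9)(5−11)(5−4)(5−10) = (−4)·(−6)·1·(−5) = −120 ≡ 10, so v_3 = 10^{−1} = 4 (mod 13).
  i = 4 (α = 4): (4−9)(4−11)(4−5)(4−10) = (−5)·(−7)·(−1)·(−6) = 210 ≡ 2, so v_4 = 2^{−1} = 7 (mod 13).
  i = 5 (α = 10): (10−9)(10−11)(10−5)(10−4) = 1·(−1)·5·6 = −30 ≡ 9, so v_5 = 9^{−1} = 3 (mod 13).
  v = [1, 11, 4, 7, 3].
Step 2: syndromes of r = [9, 11, 0, 9, 7] (all sums mod 13).
  S_0 = Σ v_i r_i = 1·9 + 11·11 + 4·0 + 7·9 + 3·7 = 214 ≡ 6.
  S_1 = Σ v_i α_i r_i = 1·9·9 + 11·11·11 + 4·5·0 + 7·4·9 + 3·10·7 = 1874 ≡ 2.
  α_i^2 mod 13 = [3, 4, 12, 3, 9].
  S_2 = Σ v_i α_i^2 r_i = 1·3·9 + 11·4·11 + 4·12·0 + 7·3·9 + 3·9·7 = 889 ≡ 5.
  S = (6, 2, 5) ≠ 0, so r is not a codeword (an error is present).
Step 3: locate the error. For a single error e at position i, S_ℓ = v_i·e·α_i^ℓ, so α_err = S_1/S_0.
  S_0^{−1} = 6^{−1} = 11 (mod 13), so α_err = 2·11 = 22 ≡ 9 = α_1. Error position i = 1.
  Consistency check: S_2/S_1 = 5·7 = 35 ≡ 9 = α_err ✓ (single-error assumption holds).
Step 4: error magnitude e = S_0/v_1 = S_0·∏_{j≠1}(α_1 − α_j) = 6·1 = 6 ≡ 6 (mod 13).
Step 5: correct position 1: c_1 = r_1 − e = 9 − 6 ≡ 3 (mod 13). Hence c = [3, 11, 0, 9, 7].
  Check: interpolating c through the α_i gives m(x) = 6 + 4·x (degree < 2) with m(α_i) = c_i for every i, so c is indeed a codeword.


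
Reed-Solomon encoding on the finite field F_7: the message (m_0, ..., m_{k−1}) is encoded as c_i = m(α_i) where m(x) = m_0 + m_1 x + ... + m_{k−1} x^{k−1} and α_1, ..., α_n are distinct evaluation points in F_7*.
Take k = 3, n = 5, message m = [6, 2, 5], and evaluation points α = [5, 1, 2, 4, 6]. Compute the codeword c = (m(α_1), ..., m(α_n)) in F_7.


c = [1, 6, 2, 3, 2]

Message polynomial: m(x) = 6 + 2·x + 5·x^2 (mod 7).
For each evaluation point α_i, compute m(α_i) mod 7:
  α_1 = 5: Horner steps 5 → 6 → 1, so m(5) = 1.
  α_2 = 1: Horner steps 5 → 0 → 6, so m(1) = 6.
  α_3 = 2: Horner steps 5 → 5 → 2, so m(2) = 2.
  α_4 = 4: Horner steps 5 → 1 → 3, so m(4) = 3.
  α_5 = 6: Horner steps 5 → 4 → 2, so m(6) = 2.
Codeword c = [1, 6, 2, 3, 2] ∈ F_7^5.


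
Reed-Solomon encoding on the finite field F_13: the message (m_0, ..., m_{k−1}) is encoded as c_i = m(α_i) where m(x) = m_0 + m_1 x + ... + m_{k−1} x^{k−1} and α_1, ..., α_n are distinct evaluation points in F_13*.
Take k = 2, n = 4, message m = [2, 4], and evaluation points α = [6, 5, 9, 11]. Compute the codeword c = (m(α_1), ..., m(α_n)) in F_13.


c = [0, 9, 12, 7]

Message polynomial: m(x) = 2 + 4·x (mod 13).
For each evaluation point α_i, compute m(α_i) mod 13:
  α_1 = 6: Horner steps 4 → 0, so m(6) = 0.
  α_2 = 5: Horner steps 4 → 9, so m(5) = 9.
  α_3 = 9: Horner steps 4 → 12, so m(9) = 12.
  α_4 = 11: Horner steps 4 → 7, so m(11) = 7.
Codeword c = [0, 9, 12, 7] ∈ F_13^4.
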